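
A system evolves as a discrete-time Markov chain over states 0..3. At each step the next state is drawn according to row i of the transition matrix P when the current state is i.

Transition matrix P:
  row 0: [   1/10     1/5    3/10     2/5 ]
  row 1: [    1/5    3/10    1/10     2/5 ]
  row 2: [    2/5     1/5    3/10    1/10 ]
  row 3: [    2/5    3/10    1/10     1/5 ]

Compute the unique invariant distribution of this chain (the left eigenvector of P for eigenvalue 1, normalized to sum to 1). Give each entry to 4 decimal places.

Balance equations π_j = Σ_i π_i·P[i][j]:
  π_0 = 1/10·π_0 + 1/5·π_1 + 2/5·π_2 + 2/5·π_3
  π_1 = 1/5·π_0 + 3/10·π_1 + 1/5·π_2 + 3/10·π_3
  π_2 = 3/10·π_0 + 1/10·π_1 + 3/10·π_2 + 1/10·π_3
  normalize: π_0 + π_1 + π_2 + π_3 = 1
Solving the linear system gives exactly π = [137/510, 259/1020, 49/255, 97/340].

π = [0.2686, 0.2539, 0.1922, 0.2853]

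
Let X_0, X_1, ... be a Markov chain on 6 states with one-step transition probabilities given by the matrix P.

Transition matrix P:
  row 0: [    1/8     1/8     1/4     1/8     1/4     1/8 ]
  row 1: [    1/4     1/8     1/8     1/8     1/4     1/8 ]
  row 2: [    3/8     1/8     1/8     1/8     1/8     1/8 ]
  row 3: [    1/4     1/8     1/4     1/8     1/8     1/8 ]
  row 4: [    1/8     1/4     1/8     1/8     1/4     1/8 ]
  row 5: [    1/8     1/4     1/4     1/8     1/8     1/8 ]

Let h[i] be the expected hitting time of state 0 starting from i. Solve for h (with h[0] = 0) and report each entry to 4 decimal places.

h = [0.0000, 4.3667, 3.7527, 4.2217, 4.9126, 4.7676]

First-step conditioning: h[0] = 0; for i ≠ 0, h[i] = 1 + Σ_k P[i][k]·h[k].
  h[1] = 1 + 1/8·h[1] + 1/8·h[2] + 1/8·h[3] + 1/4·h[4] + 1/8·h[5]
  h[2] = 1 + 1/8·h[1] + 1/8·h[2] + 1/8·h[3] + 1/8·h[4] + 1/8·h[5]
  h[3] = 1 + 1/8·h[1] + 1/4·h[2] + 1/8·h[3] + 1/8·h[4] + 1/8·h[5]
  h[4] = 1 + 1/4·h[1] + 1/8·h[2] + 1/8·h[3] + 1/4·h[4] + 1/8·h[5]
  h[5] = 1 + 1/4·h[1] + 1/4·h[2] + 1/8·h[3] + 1/8·h[4] + 1/8·h[5]
Solving the 5×5 linear system over states ≠ 0 gives exactly h = [0, 2048/469, 1760/469, 1980/469, 2304/469, 2236/469] (h[0] = 0 is the target).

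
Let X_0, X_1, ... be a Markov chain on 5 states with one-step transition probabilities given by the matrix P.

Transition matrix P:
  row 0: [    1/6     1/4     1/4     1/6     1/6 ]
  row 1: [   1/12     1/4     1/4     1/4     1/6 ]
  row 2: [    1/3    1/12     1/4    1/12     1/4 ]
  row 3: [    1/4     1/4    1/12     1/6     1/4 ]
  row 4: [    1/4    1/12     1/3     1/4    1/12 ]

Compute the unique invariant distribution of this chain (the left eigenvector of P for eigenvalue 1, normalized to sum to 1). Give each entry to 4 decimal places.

π = [0.2213, 0.1797, 0.2359, 0.1775, 0.1856]

Balance equations π_j = Σ_i π_i·P[i][j]:
  π_0 = 1/6·π_0 + 1/12·π_1 + 1/3·π_2 + 1/4·π_3 + 1/4·π_4
  π_1 = 1/4·π_0 + 1/4·π_1 + 1/12·π_2 + 1/4·π_3 + 1/12·π_4
  π_2 = 1/4·π_0 + 1/4·π_1 + 1/4·π_2 + 1/12·π_3 + 1/3·π_4
  π_3 = 1/6·π_0 + 1/4·π_1 + 1/12·π_2 + 1/6·π_3 + 1/4·π_4
  normalize: π_0 + π_1 + π_2 + π_3 + π_4 = 1
Solving the linear system gives exactly π = [1613/7290, 3931/21870, 5159/21870, 3881/21870, 406/2187].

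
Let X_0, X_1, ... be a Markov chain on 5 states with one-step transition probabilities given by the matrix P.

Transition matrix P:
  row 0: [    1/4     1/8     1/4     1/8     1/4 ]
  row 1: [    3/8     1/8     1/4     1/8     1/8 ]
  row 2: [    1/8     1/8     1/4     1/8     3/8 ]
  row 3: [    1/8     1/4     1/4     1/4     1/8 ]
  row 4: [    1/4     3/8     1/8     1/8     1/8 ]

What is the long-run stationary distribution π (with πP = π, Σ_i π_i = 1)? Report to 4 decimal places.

Balance equations π_j = Σ_i π_i·P[i][j]:
  π_0 = 1/4·π_0 + 3/8·π_1 + 1/8·π_2 + 1/8·π_3 + 1/4·π_4
  π_1 = 1/8·π_0 + 1/8·π_1 + 1/8·π_2 + 1/4·π_3 + 3/8·π_4
  π_2 = 1/4·π_0 + 1/4·π_1 + 1/4·π_2 + 1/4·π_3 + 1/8·π_4
  π_3 = 1/8·π_0 + 1/8·π_1 + 1/8·π_2 + 1/4·π_3 + 1/8·π_4
  normalize: π_0 + π_1 + π_2 + π_3 + π_4 = 1
Solving the linear system gives exactly π = [8/35, 41/210, 47/210, 1/7, 22/105].

π = [0.2286, 0.1952, 0.2238, 0.1429, 0.2095]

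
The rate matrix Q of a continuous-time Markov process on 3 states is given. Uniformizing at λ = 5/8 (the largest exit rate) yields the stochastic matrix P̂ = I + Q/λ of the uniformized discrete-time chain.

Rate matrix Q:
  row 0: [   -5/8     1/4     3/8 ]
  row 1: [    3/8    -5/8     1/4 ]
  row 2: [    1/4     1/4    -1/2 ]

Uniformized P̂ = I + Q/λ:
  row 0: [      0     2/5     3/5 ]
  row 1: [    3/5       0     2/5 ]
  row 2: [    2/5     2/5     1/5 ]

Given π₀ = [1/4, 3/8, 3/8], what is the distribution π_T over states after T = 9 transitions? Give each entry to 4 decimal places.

t=0: π = [0.2500, 0.3750, 0.3750]
t=1: π = [0.3750, 0.2500, 0.3750]
t=2: π = [0.3000, 0.3000, 0.4000]
t=3: π = [0.3400, 0.2800, 0.3800]
t=4: π = [0.3200, 0.2880, 0.3920]
t=5: π = [0.3296, 0.2848, 0.3856]
t=6: π = [0.3251, 0.2861, 0.3888]
t=7: π = [0.3272, 0.2856, 0.3873]
t=8: π = [0.3262, 0.2858, 0.3880]
t=9: π = [0.3267, 0.2857, 0.3877]

π = [0.3267, 0.2857, 0.3877]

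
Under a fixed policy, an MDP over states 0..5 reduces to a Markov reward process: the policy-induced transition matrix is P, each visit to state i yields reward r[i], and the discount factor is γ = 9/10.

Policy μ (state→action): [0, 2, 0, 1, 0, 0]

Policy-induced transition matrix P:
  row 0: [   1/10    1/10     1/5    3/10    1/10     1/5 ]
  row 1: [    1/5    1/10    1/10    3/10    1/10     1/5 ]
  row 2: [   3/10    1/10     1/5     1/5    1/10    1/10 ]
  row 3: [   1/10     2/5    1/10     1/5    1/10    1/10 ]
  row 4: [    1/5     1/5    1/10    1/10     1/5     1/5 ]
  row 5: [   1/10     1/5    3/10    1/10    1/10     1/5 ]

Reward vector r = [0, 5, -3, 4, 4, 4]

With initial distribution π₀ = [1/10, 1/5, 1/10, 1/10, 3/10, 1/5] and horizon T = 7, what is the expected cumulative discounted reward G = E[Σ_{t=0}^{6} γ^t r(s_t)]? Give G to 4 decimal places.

G = 13.1023

t=0: π = [0.1000, 0.2000, 0.1000, 0.1000, 0.3000, 0.2000], E[r] = 3.1000, γ^t·E[r] = 3.100000, running G = 3.100000
t=1: π = [0.1700, 0.1800, 0.1600, 0.1800, 0.1300, 0.1800], E[r] = 2.3800, γ^t·E[r] = 2.142000, running G = 5.242000
t=2: π = [0.1630, 0.1850, 0.1690, 0.2040, 0.1130, 0.1660], E[r] = 2.3500, γ^t·E[r] = 1.903500, running G = 7.145500
t=3: π = [0.1636, 0.1891, 0.1664, 0.2069, 0.1113, 0.1627], E[r] = 2.3699, γ^t·E[r] = 1.727657, running G = 8.873157
t=4: π = [0.1633, 0.1895, 0.1655, 0.2079, 0.1111, 0.1627], E[r] = 2.3774, γ^t·E[r] = 1.559819, running G = 10.432976
t=5: π = [0.1632, 0.1897, 0.1654, 0.2079, 0.1111, 0.1627], E[r] = 2.3791, γ^t·E[r] = 1.404852, running G = 11.837828
t=6: π = [0.1632, 0.1897, 0.1654, 0.2079, 0.1111, 0.1627], E[r] = 2.3793, γ^t·E[r] = 1.264476, running G = 13.102304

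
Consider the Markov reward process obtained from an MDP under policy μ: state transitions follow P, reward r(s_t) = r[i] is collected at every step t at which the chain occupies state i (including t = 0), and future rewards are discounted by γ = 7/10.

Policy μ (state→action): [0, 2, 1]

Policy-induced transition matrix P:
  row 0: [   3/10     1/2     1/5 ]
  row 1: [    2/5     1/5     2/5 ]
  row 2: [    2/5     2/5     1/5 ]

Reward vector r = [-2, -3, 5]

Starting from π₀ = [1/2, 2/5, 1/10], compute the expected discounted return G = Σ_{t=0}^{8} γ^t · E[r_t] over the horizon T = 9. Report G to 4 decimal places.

t=0: π = [0.5000, 0.4000, 0.1000], E[r] = -1.7000, γ^t·E[r] = -1.700000, running G = -1.700000
t=1: π = [0.3500, 0.3700, 0.2800], E[r] = -0.4100, γ^t·E[r] = -0.287000, running G = -1.987000
t=2: π = [0.3650, 0.3610, 0.2740], E[r] = -0.4430, γ^t·E[r] = -0.217070, running G = -2.204070
t=3: π = [0.3635, 0.3643, 0.2722], E[r] = -0.4589, γ^t·E[r] = -0.157403, running G = -2.361473
t=4: π = [0.3637, 0.3635, 0.2729], E[r] = -0.4535, γ^t·E[r] = -0.108878, running G = -2.470351
t=5: π = [0.3636, 0.3637, 0.2727], E[r] = -0.4548, γ^t·E[r] = -0.076435, running G = -2.546786
t=6: π = [0.3636, 0.3636, 0.2727], E[r] = -0.4545, γ^t·E[r] = -0.053471, running G = -2.600257
t=7: π = [0.3636, 0.3636, 0.2727], E[r] = -0.4546, γ^t·E[r] = -0.037435, running G = -2.637692
t=8: π = [0.3636, 0.3636, 0.2727], E[r] = -0.4545, γ^t·E[r] = -0.026204, running G = -2.663895

G = -2.6639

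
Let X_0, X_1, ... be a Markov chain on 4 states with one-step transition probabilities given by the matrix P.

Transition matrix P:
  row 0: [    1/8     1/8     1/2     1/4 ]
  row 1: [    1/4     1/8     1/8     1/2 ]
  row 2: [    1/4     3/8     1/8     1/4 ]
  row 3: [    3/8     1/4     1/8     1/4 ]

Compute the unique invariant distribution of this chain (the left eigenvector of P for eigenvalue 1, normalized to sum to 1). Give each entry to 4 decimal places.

π = [0.2561, 0.2183, 0.2210, 0.3046]

Balance equations π_j = Σ_i π_i·P[i][j]:
  π_0 = 1/8·π_0 + 1/4·π_1 + 1/4·π_2 + 3/8·π_3
  π_1 = 1/8·π_0 + 1/8·π_1 + 3/8·π_2 + 1/4·π_3
  π_2 = 1/2·π_0 + 1/8·π_1 + 1/8·π_2 + 1/8·π_3
  normalize: π_0 + π_1 + π_2 + π_3 = 1
Solving the linear system gives exactly π = [95/371, 81/371, 82/371, 113/371].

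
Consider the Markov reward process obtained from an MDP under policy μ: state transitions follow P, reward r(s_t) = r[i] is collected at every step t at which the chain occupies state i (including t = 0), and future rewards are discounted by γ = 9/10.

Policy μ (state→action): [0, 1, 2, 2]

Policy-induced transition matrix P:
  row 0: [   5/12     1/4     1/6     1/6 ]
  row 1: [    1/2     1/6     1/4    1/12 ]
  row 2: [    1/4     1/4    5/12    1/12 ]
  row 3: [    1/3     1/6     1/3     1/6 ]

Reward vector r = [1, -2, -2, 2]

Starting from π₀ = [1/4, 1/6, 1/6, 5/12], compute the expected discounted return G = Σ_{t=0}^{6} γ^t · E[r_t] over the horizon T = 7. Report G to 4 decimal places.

G = -1.1069

t=0: π = [0.2500, 0.1667, 0.1667, 0.4167], E[r] = 0.4167, γ^t·E[r] = 0.416667, running G = 0.416667
t=1: π = [0.3681, 0.2014, 0.2917, 0.1389], E[r] = -0.3403, γ^t·E[r] = -0.306250, running G = 0.110417
t=2: π = [0.3733, 0.2216, 0.2795, 0.1256], E[r] = -0.3779, γ^t·E[r] = -0.306094, running G = -0.195677
t=3: π = [0.3781, 0.2211, 0.2759, 0.1249], E[r] = -0.3661, γ^t·E[r] = -0.266906, running G = -0.462583
t=4: π = [0.3787, 0.2212, 0.2749, 0.1252], E[r] = -0.3629, γ^t·E[r] = -0.238122, running G = -0.700705
t=5: π = [0.3788, 0.2211, 0.2747, 0.1253], E[r] = -0.3622, γ^t·E[r] = -0.213848, running G = -0.914553
t=6: π = [0.3789, 0.2211, 0.2747, 0.1253], E[r] = -0.3620, γ^t·E[r] = -0.192385, running G = -1.106938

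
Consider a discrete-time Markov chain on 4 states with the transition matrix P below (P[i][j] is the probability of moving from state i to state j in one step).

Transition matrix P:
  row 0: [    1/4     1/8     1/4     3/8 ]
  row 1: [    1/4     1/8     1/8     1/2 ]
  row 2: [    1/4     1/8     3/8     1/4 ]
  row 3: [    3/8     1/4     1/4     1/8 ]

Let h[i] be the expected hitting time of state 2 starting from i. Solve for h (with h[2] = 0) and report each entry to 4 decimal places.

h = [4.3586, 4.9103, 0.0000, 4.4138]

First-step conditioning: h[2] = 0; for i ≠ 2, h[i] = 1 + Σ_k P[i][k]·h[k].
  h[0] = 1 + 1/4·h[0] + 1/8·h[1] + 3/8·h[3]
  h[1] = 1 + 1/4·h[0] + 1/8·h[1] + 1/2·h[3]
  h[3] = 1 + 3/8·h[0] + 1/4·h[1] + 1/8·h[3]
Solving the 3×3 linear system over states ≠ 2 gives exactly h = [632/145, 712/145, 0, 128/29] (h[2] = 0 is the target).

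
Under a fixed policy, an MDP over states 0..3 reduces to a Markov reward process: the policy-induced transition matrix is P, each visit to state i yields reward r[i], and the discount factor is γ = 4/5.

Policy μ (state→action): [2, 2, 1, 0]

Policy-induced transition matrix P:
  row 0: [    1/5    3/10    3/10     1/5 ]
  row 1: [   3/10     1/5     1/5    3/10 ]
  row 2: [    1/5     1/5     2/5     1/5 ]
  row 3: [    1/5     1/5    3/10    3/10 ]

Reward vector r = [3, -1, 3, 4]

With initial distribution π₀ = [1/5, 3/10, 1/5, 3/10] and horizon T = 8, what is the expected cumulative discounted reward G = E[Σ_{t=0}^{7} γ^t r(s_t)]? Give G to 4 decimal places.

G = 9.5705

t=0: π = [0.2000, 0.3000, 0.2000, 0.3000], E[r] = 2.1000, γ^t·E[r] = 2.100000, running G = 2.100000
t=1: π = [0.2300, 0.2200, 0.2900, 0.2600], E[r] = 2.3800, γ^t·E[r] = 1.904000, running G = 4.004000
t=2: π = [0.2220, 0.2230, 0.3070, 0.2480], E[r] = 2.3560, γ^t·E[r] = 1.507840, running G = 5.511840
t=3: π = [0.2223, 0.2222, 0.3084, 0.2471], E[r] = 2.3583, γ^t·E[r] = 1.207450, running G = 6.719290
t=4: π = [0.2222, 0.2222, 0.3086, 0.2469], E[r] = 2.3580, γ^t·E[r] = 0.965841, running G = 7.685130
t=5: π = [0.2222, 0.2222, 0.3086, 0.2469], E[r] = 2.3580, γ^t·E[r] = 0.772679, running G = 8.457809
t=6: π = [0.2222, 0.2222, 0.3086, 0.2469], E[r] = 2.3580, γ^t·E[r] = 0.618142, running G = 9.075951
t=7: π = [0.2222, 0.2222, 0.3086, 0.2469], E[r] = 2.3580, γ^t·E[r] = 0.494514, running G = 9.570465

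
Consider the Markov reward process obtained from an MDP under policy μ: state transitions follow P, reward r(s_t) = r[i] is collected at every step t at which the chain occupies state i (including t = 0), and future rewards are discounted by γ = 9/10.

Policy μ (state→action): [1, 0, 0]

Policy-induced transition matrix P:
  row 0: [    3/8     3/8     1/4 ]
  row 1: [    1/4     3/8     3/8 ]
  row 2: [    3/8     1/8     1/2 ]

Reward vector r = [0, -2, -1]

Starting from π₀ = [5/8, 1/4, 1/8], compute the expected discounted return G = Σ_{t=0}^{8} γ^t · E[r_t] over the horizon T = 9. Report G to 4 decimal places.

t=0: π = [0.6250, 0.2500, 0.1250], E[r] = -0.6250, γ^t·E[r] = -0.625000, running G = -0.625000
t=1: π = [0.3438, 0.3438, 0.3125], E[r] = -1.0000, γ^t·E[r] = -0.900000, running G = -1.525000
t=2: π = [0.3320, 0.2969, 0.3711], E[r] = -0.9648, γ^t·E[r] = -0.781523, running G = -2.306523
t=3: π = [0.3379, 0.2822, 0.3799], E[r] = -0.9443, γ^t·E[r] = -0.688421, running G = -2.994944
t=4: π = [0.3397, 0.2800, 0.3802], E[r] = -0.9403, γ^t·E[r] = -0.616936, running G = -3.611880
t=5: π = [0.3400, 0.2799, 0.3801], E[r] = -0.9399, γ^t·E[r] = -0.555026, running G = -4.166906
t=6: π = [0.3400, 0.2800, 0.3800], E[r] = -0.9400, γ^t·E[r] = -0.499542, running G = -4.666448
t=7: π = [0.3400, 0.2800, 0.3800], E[r] = -0.9400, γ^t·E[r] = -0.449597, running G = -5.116045
t=8: π = [0.3400, 0.2800, 0.3800], E[r] = -0.9400, γ^t·E[r] = -0.404639, running G = -5.520684

G = -5.5207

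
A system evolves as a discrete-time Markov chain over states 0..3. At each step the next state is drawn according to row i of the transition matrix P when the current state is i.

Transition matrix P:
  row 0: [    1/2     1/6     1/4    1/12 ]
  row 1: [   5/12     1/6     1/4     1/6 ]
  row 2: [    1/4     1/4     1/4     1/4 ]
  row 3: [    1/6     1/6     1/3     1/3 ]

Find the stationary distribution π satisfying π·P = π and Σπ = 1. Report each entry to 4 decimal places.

π = [0.3541, 0.1888, 0.2659, 0.1912]

Balance equations π_j = Σ_i π_i·P[i][j]:
  π_0 = 1/2·π_0 + 5/12·π_1 + 1/4·π_2 + 1/6·π_3
  π_1 = 1/6·π_0 + 1/6·π_1 + 1/4·π_2 + 1/6·π_3
  π_2 = 1/4·π_0 + 1/4·π_1 + 1/4·π_2 + 1/3·π_3
  normalize: π_0 + π_1 + π_2 + π_3 = 1
Solving the linear system gives exactly π = [450/1271, 240/1271, 338/1271, 243/1271].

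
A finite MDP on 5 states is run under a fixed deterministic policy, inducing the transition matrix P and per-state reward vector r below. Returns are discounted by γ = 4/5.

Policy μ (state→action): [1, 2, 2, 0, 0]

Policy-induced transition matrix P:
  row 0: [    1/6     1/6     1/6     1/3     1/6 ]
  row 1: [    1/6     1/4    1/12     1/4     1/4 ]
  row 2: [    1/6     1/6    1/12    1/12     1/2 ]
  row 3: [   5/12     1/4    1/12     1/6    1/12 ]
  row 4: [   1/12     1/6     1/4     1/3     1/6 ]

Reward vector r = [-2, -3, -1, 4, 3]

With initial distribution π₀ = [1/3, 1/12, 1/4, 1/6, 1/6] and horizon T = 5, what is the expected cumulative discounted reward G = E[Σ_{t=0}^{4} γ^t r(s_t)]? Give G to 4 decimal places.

G = 1.1453

t=0: π = [0.3333, 0.0833, 0.2500, 0.1667, 0.1667], E[r] = 0.0000, γ^t·E[r] = 0.000000, running G = 0.000000
t=1: π = [0.1944, 0.1875, 0.1389, 0.2361, 0.2431], E[r] = 0.5833, γ^t·E[r] = 0.466667, running G = 0.466667
t=2: π = [0.2054, 0.2020, 0.1400, 0.2436, 0.2089], E[r] = 0.4444, γ^t·E[r] = 0.284444, running G = 0.751111
t=3: π = [0.2102, 0.2038, 0.1353, 0.2409, 0.2099], E[r] = 0.4262, γ^t·E[r] = 0.218198, running G = 0.969309
t=4: π = [0.2094, 0.2037, 0.1358, 0.2424, 0.2087], E[r] = 0.4297, γ^t·E[r] = 0.176023, running G = 1.145332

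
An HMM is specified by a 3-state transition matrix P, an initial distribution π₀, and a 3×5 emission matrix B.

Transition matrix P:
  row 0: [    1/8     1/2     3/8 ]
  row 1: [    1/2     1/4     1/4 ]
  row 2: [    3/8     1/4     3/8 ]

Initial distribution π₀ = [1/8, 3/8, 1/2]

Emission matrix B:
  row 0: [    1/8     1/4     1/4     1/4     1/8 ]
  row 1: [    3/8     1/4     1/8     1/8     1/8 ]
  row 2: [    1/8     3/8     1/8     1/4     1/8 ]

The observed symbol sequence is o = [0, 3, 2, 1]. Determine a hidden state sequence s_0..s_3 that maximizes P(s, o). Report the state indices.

path = [1, 0, 1, 0]

t=0: δ = [1.562e-02, 1.406e-01, 6.250e-02]  (obs o_0=0)
t=1: δ = [1.758e-02, 4.395e-03, 8.789e-03]  ψ = [1, 1, 1]  (obs o_1=3)
t=2: δ = [8.240e-04, 1.099e-03, 8.240e-04]  ψ = [2, 0, 0]  (obs o_2=2)
t=3: δ = [1.373e-04, 1.030e-04, 1.159e-04]  ψ = [1, 0, 0]  (obs o_3=1)
backtrack: best end state = 0; path = [1, 0, 1, 0]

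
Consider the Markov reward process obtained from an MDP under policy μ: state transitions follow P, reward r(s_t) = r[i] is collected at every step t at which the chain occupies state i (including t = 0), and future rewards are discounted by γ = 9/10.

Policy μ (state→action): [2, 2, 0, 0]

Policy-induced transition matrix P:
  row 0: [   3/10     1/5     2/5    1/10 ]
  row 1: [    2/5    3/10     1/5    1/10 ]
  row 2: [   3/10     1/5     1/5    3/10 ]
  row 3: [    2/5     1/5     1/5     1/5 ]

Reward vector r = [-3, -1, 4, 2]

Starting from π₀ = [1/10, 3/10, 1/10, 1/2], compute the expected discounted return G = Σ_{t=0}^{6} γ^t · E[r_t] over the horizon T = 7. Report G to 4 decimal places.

G = 1.2488

t=0: π = [0.1000, 0.3000, 0.1000, 0.5000], E[r] = 0.8000, γ^t·E[r] = 0.800000, running G = 0.800000
t=1: π = [0.3800, 0.2300, 0.2200, 0.1700], E[r] = -0.1500, γ^t·E[r] = -0.135000, running G = 0.665000
t=2: π = [0.3400, 0.2230, 0.2760, 0.1610], E[r] = 0.1830, γ^t·E[r] = 0.148230, running G = 0.813230
t=3: π = [0.3384, 0.2223, 0.2680, 0.1713], E[r] = 0.1771, γ^t·E[r] = 0.129106, running G = 0.942336
t=4: π = [0.3394, 0.2222, 0.2677, 0.1707], E[r] = 0.1719, γ^t·E[r] = 0.112764, running G = 1.055100
t=5: π = [0.3393, 0.2222, 0.2679, 0.1706], E[r] = 0.1726, γ^t·E[r] = 0.101916, running G = 1.157015
t=6: π = [0.3393, 0.2222, 0.2679, 0.1706], E[r] = 0.1726, γ^t·E[r] = 0.091746, running G = 1.248761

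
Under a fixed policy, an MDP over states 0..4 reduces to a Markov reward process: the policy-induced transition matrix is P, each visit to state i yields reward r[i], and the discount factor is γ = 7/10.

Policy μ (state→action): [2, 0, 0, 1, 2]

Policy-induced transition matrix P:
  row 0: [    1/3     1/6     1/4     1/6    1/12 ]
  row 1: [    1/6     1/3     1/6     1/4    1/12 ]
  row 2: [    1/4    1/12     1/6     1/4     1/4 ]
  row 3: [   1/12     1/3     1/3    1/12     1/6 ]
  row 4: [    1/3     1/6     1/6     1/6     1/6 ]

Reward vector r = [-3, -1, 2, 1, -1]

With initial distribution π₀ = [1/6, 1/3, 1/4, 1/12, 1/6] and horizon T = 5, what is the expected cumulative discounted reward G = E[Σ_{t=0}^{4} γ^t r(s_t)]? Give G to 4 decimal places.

t=0: π = [0.1667, 0.3333, 0.2500, 0.0833, 0.1667], E[r] = -0.4167, γ^t·E[r] = -0.416667, running G = -0.416667
t=1: π = [0.2361, 0.2153, 0.1944, 0.2083, 0.1458], E[r] = -0.4722, γ^t·E[r] = -0.330556, running G = -0.747222
t=2: π = [0.2292, 0.2211, 0.2211, 0.1834, 0.1453], E[r] = -0.4282, γ^t·E[r] = -0.209838, running G = -0.957060
t=3: π = [0.2322, 0.2157, 0.2163, 0.1882, 0.1476], E[r] = -0.4389, γ^t·E[r] = -0.150559, running G = -1.107619
t=4: π = [0.2323, 0.2160, 0.2174, 0.1870, 0.1474], E[r] = -0.4385, γ^t·E[r] = -0.105280, running G = -1.212899

G = -1.2129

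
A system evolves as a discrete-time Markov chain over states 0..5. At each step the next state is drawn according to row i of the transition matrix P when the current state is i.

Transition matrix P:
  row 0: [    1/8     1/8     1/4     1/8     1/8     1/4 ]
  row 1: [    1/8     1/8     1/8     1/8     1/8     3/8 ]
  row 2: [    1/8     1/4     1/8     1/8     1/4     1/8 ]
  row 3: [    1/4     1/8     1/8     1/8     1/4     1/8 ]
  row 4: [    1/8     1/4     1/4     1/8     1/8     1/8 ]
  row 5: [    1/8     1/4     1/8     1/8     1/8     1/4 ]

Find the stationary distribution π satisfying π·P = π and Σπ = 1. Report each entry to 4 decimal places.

π = [0.1406, 0.1927, 0.1627, 0.1250, 0.1610, 0.2180]

Balance equations π_j = Σ_i π_i·P[i][j]:
  π_0 = 1/8·π_0 + 1/8·π_1 + 1/8·π_2 + 1/4·π_3 + 1/8·π_4 + 1/8·π_5
  π_1 = 1/8·π_0 + 1/8·π_1 + 1/4·π_2 + 1/8·π_3 + 1/4·π_4 + 1/4·π_5
  π_2 = 1/4·π_0 + 1/8·π_1 + 1/8·π_2 + 1/8·π_3 + 1/4·π_4 + 1/8·π_5
  π_3 = 1/8·π_0 + 1/8·π_1 + 1/8·π_2 + 1/8·π_3 + 1/8·π_4 + 1/8·π_5
  π_4 = 1/8·π_0 + 1/8·π_1 + 1/4·π_2 + 1/4·π_3 + 1/8·π_4 + 1/8·π_5
  normalize: π_0 + π_1 + π_2 + π_3 + π_4 + π_5 = 1
Solving the linear system gives exactly π = [9/64, 37/192, 41/252, 1/8, 649/4032, 293/1344].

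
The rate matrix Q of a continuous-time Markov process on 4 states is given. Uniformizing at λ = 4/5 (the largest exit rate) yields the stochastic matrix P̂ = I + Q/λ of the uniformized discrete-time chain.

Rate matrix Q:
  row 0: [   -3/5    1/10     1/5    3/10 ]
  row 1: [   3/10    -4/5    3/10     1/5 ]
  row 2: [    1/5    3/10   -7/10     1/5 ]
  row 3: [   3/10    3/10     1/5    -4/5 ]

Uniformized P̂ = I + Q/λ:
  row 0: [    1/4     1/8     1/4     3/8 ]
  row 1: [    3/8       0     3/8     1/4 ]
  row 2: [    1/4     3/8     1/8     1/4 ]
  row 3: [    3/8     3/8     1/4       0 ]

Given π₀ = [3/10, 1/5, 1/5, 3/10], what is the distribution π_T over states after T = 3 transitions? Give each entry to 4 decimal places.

t=0: π = [0.3000, 0.2000, 0.2000, 0.3000]
t=1: π = [0.3125, 0.2250, 0.2500, 0.2125]
t=2: π = [0.3047, 0.2125, 0.2469, 0.2359]
t=3: π = [0.3061, 0.2191, 0.2457, 0.2291]

π = [0.3061, 0.2191, 0.2457, 0.2291]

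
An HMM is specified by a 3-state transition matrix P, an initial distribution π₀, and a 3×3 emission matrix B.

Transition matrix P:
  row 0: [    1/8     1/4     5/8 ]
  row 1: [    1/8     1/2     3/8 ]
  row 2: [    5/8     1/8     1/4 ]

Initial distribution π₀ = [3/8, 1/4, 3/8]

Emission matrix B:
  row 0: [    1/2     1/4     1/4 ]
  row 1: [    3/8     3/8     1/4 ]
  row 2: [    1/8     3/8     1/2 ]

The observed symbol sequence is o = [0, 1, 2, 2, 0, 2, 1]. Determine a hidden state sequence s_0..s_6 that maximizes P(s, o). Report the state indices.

path = [0, 2, 0, 2, 0, 2, 0]

t=0: δ = [1.875e-01, 9.375e-02, 4.688e-02]  (obs o_0=0)
t=1: δ = [7.324e-03, 1.758e-02, 4.395e-02]  ψ = [2, 0, 0]  (obs o_1=1)
t=2: δ = [6.866e-03, 2.197e-03, 5.493e-03]  ψ = [2, 1, 2]  (obs o_2=2)
t=3: δ = [8.583e-04, 4.292e-04, 2.146e-03]  ψ = [2, 0, 0]  (obs o_3=2)
t=4: δ = [6.706e-04, 1.006e-04, 6.706e-05]  ψ = [2, 2, 0]  (obs o_4=0)
t=5: δ = [2.095e-05, 4.191e-05, 2.095e-04]  ψ = [0, 0, 0]  (obs o_5=2)
t=6: δ = [3.274e-05, 9.823e-06, 1.965e-05]  ψ = [2, 2, 2]  (obs o_6=1)
backtrack: best end state = 0; path = [0, 2, 0, 2, 0, 2, 0]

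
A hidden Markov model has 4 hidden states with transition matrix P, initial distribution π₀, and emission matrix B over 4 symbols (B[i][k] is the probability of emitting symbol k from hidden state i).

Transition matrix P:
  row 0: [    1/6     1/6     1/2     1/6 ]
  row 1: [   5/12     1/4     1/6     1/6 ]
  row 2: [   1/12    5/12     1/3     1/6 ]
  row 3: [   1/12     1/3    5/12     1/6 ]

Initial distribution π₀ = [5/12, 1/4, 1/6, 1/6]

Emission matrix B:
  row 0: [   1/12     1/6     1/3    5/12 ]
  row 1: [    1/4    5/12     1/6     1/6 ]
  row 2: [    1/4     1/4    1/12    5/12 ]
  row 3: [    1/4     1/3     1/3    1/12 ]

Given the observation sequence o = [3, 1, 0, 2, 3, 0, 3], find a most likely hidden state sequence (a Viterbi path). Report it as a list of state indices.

t=0: δ = [1.736e-01, 4.167e-02, 6.944e-02, 1.389e-02]  (obs o_0=3)
t=1: δ = [4.823e-03, 1.206e-02, 2.170e-02, 9.645e-03]  ψ = [0, 0, 0, 0]  (obs o_1=1)
t=2: δ = [4.186e-04, 2.261e-03, 1.808e-03, 9.042e-04]  ψ = [1, 2, 2, 2]  (obs o_2=0)
t=3: δ = [3.140e-04, 1.256e-04, 5.023e-05, 1.256e-04]  ψ = [1, 2, 2, 1]  (obs o_3=2)
t=4: δ = [2.180e-05, 8.721e-06, 6.541e-05, 4.361e-06]  ψ = [0, 0, 0, 0]  (obs o_4=3)
t=5: δ = [4.542e-07, 6.814e-06, 5.451e-06, 2.725e-06]  ψ = [2, 2, 2, 2]  (obs o_5=0)
t=6: δ = [1.183e-06, 3.785e-07, 7.571e-07, 9.463e-08]  ψ = [1, 2, 2, 1]  (obs o_6=3)
backtrack: best end state = 0; path = [0, 2, 1, 0, 2, 1, 0]

path = [0, 2, 1, 0, 2, 1, 0]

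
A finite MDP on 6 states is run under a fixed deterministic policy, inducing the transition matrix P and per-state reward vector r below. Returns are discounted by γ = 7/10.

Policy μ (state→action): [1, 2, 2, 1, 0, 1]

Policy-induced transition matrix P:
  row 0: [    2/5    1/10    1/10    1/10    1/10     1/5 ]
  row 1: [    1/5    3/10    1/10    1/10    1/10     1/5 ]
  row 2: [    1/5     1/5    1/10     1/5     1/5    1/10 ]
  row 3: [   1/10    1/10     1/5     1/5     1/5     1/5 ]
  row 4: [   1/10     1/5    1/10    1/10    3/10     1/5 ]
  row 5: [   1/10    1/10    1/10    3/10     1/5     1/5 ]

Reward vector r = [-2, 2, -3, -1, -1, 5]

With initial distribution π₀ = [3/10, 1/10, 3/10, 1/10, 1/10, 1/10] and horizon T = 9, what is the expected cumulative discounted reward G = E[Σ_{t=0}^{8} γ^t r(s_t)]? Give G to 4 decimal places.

t=0: π = [0.3000, 0.1000, 0.3000, 0.1000, 0.1000, 0.1000], E[r] = -1.0000, γ^t·E[r] = -1.000000, running G = -1.000000
t=1: π = [0.2300, 0.1600, 0.1100, 0.1600, 0.1700, 0.1700], E[r] = 0.0500, γ^t·E[r] = 0.035000, running G = -0.965000
t=2: π = [0.1960, 0.1600, 0.1160, 0.1610, 0.1780, 0.1890], E[r] = 0.1860, γ^t·E[r] = 0.091140, running G = -0.873860
t=3: π = [0.1864, 0.1614, 0.1161, 0.1655, 0.1822, 0.1884], E[r] = 0.1960, γ^t·E[r] = 0.067228, running G = -0.806632
t=4: π = [0.1837, 0.1621, 0.1166, 0.1658, 0.1834, 0.1884], E[r] = 0.1999, γ^t·E[r] = 0.047996, running G = -0.758636
t=5: π = [0.1830, 0.1624, 0.1166, 0.1659, 0.1838, 0.1883], E[r] = 0.2012, γ^t·E[r] = 0.033815, running G = -0.724821
t=6: π = [0.1828, 0.1625, 0.1166, 0.1659, 0.1838, 0.1883], E[r] = 0.2016, γ^t·E[r] = 0.023722, running G = -0.701099
t=7: π = [0.1827, 0.1625, 0.1166, 0.1659, 0.1839, 0.1883], E[r] = 0.2018, γ^t·E[r] = 0.016615, running G = -0.684483
t=8: π = [0.1827, 0.1626, 0.1166, 0.1659, 0.1839, 0.1883], E[r] = 0.2018, γ^t·E[r] = 0.011632, running G = -0.672851

G = -0.6729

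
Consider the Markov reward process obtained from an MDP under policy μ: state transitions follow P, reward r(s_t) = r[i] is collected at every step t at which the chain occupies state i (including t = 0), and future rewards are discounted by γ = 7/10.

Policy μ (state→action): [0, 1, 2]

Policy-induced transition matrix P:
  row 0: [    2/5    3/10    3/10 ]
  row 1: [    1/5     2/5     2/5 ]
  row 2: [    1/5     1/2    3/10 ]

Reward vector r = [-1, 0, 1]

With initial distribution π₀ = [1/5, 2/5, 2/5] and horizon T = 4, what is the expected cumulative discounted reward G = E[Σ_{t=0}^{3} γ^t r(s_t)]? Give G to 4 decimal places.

t=0: π = [0.2000, 0.4000, 0.4000], E[r] = 0.2000, γ^t·E[r] = 0.200000, running G = 0.200000
t=1: π = [0.2400, 0.4200, 0.3400], E[r] = 0.1000, γ^t·E[r] = 0.070000, running G = 0.270000
t=2: π = [0.2480, 0.4100, 0.3420], E[r] = 0.0940, γ^t·E[r] = 0.046060, running G = 0.316060
t=3: π = [0.2496, 0.4094, 0.3410], E[r] = 0.0914, γ^t·E[r] = 0.031350, running G = 0.347410

G = 0.3474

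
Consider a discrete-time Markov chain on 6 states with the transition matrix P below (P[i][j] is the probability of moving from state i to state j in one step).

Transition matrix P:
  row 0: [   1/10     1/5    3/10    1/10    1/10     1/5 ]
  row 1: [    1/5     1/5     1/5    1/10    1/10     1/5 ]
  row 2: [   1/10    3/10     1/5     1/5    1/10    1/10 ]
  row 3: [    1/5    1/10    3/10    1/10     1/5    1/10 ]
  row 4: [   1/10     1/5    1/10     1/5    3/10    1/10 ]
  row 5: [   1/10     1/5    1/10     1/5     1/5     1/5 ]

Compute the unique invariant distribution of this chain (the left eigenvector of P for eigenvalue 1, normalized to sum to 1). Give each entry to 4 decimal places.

π = [0.1356, 0.2047, 0.1975, 0.1509, 0.1625, 0.1489]

Balance equations π_j = Σ_i π_i·P[i][j]:
  π_0 = 1/10·π_0 + 1/5·π_1 + 1/10·π_2 + 1/5·π_3 + 1/10·π_4 + 1/10·π_5
  π_1 = 1/5·π_0 + 1/5·π_1 + 3/10·π_2 + 1/10·π_3 + 1/5·π_4 + 1/5·π_5
  π_2 = 3/10·π_0 + 1/5·π_1 + 1/5·π_2 + 3/10·π_3 + 1/10·π_4 + 1/10·π_5
  π_3 = 1/10·π_0 + 1/10·π_1 + 1/5·π_2 + 1/10·π_3 + 1/5·π_4 + 1/5·π_5
  π_4 = 1/10·π_0 + 1/10·π_1 + 1/10·π_2 + 1/5·π_3 + 3/10·π_4 + 1/5·π_5
  normalize: π_0 + π_1 + π_2 + π_3 + π_4 + π_5 = 1
Solving the linear system gives exactly π = [663/4891, 1001/4891, 966/4891, 738/4891, 2384/14673, 2185/14673].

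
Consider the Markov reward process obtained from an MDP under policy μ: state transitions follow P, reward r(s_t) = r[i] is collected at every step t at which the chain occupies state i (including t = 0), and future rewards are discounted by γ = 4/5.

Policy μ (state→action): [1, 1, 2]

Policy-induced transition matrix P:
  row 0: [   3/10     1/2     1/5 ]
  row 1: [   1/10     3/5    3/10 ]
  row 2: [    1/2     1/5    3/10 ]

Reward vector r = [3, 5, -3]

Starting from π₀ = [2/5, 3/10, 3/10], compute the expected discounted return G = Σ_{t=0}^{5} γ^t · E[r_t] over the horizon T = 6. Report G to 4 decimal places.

G = 7.9930

t=0: π = [0.4000, 0.3000, 0.3000], E[r] = 1.8000, γ^t·E[r] = 1.800000, running G = 1.800000
t=1: π = [0.3000, 0.4400, 0.2600], E[r] = 2.3200, γ^t·E[r] = 1.856000, running G = 3.656000
t=2: π = [0.2640, 0.4660, 0.2700], E[r] = 2.3120, γ^t·E[r] = 1.479680, running G = 5.135680
t=3: π = [0.2608, 0.4656, 0.2736], E[r] = 2.2896, γ^t·E[r] = 1.172275, running G = 6.307955
t=4: π = [0.2616, 0.4645, 0.2739], E[r] = 2.2854, γ^t·E[r] = 0.936116, running G = 7.244071
t=5: π = [0.2619, 0.4643, 0.2738], E[r] = 2.2855, γ^t·E[r] = 0.748914, running G = 7.992985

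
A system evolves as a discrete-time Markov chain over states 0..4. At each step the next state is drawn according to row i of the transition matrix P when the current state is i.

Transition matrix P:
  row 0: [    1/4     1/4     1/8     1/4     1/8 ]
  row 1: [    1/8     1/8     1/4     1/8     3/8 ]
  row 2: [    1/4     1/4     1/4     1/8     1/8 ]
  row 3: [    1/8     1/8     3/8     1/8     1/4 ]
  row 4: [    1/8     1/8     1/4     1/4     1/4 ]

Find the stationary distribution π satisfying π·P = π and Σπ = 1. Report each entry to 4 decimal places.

π = [0.1785, 0.1785, 0.2495, 0.1747, 0.2188]

Balance equations π_j = Σ_i π_i·P[i][j]:
  π_0 = 1/4·π_0 + 1/8·π_1 + 1/4·π_2 + 1/8·π_3 + 1/8·π_4
  π_1 = 1/4·π_0 + 1/8·π_1 + 1/4·π_2 + 1/8·π_3 + 1/8·π_4
  π_2 = 1/8·π_0 + 1/4·π_1 + 1/4·π_2 + 3/8·π_3 + 1/4·π_4
  π_3 = 1/4·π_0 + 1/8·π_1 + 1/8·π_2 + 1/8·π_3 + 1/4·π_4
  normalize: π_0 + π_1 + π_2 + π_3 + π_4 = 1
Solving the linear system gives exactly π = [93/521, 93/521, 130/521, 91/521, 114/521].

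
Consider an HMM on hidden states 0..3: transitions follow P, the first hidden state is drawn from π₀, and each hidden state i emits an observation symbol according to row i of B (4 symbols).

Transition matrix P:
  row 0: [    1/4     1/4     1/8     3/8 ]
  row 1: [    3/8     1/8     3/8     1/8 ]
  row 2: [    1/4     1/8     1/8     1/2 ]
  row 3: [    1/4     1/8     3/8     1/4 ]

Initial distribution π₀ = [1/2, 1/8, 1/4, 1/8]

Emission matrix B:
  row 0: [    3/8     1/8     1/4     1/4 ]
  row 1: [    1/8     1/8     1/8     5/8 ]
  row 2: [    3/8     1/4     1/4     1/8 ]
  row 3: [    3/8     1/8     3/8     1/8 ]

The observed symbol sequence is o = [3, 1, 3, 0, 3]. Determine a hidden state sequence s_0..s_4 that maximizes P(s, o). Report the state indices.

t=0: δ = [1.250e-01, 7.812e-02, 3.125e-02, 1.562e-02]  (obs o_0=3)
t=1: δ = [3.906e-03, 3.906e-03, 7.324e-03, 5.859e-03]  ψ = [0, 0, 1, 0]  (obs o_1=1)
t=2: δ = [4.578e-04, 6.104e-04, 2.747e-04, 4.578e-04]  ψ = [2, 0, 3, 2]  (obs o_2=3)
t=3: δ = [8.583e-05, 1.431e-05, 8.583e-05, 6.437e-05]  ψ = [1, 0, 1, 0]  (obs o_3=0)
t=4: δ = [5.364e-06, 1.341e-05, 3.017e-06, 5.364e-06]  ψ = [0, 0, 3, 2]  (obs o_4=3)
backtrack: best end state = 1; path = [0, 0, 1, 0, 1]

path = [0, 0, 1, 0, 1]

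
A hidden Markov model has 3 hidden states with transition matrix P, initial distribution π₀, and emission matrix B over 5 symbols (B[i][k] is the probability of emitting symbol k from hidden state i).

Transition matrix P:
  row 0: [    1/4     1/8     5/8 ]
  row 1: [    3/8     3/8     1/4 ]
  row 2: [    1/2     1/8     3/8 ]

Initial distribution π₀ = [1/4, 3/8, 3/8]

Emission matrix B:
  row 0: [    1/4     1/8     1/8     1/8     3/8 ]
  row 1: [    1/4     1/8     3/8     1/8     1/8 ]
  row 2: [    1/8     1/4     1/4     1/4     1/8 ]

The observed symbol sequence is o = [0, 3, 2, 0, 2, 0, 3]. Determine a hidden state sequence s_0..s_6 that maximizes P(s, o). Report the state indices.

t=0: δ = [6.250e-02, 9.375e-02, 4.688e-02]  (obs o_0=0)
t=1: δ = [4.395e-03, 4.395e-03, 9.766e-03]  ψ = [1, 1, 0]  (obs o_1=3)
t=2: δ = [6.104e-04, 6.180e-04, 9.155e-04]  ψ = [2, 1, 2]  (obs o_2=2)
t=3: δ = [1.144e-04, 5.794e-05, 4.768e-05]  ψ = [2, 1, 0]  (obs o_3=0)
t=4: δ = [3.576e-06, 8.147e-06, 1.788e-05]  ψ = [0, 1, 0]  (obs o_4=2)
t=5: δ = [2.235e-06, 7.638e-07, 8.382e-07]  ψ = [2, 1, 2]  (obs o_5=0)
t=6: δ = [6.985e-08, 3.580e-08, 3.492e-07]  ψ = [0, 1, 0]  (obs o_6=3)
backtrack: best end state = 2; path = [0, 2, 2, 0, 2, 0, 2]

path = [0, 2, 2, 0, 2, 0, 2]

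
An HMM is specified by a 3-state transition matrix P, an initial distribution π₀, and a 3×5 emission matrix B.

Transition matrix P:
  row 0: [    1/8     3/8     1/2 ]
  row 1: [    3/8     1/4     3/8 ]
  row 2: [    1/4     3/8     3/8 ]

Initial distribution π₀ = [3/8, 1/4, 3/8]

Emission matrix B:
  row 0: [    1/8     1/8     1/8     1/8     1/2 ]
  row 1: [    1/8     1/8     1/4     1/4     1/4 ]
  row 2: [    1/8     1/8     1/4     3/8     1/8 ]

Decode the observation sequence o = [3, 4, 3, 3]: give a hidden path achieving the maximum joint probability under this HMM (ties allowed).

path = [2, 0, 2, 2]

t=0: δ = [4.688e-02, 6.250e-02, 1.406e-01]  (obs o_0=3)
t=1: δ = [1.758e-02, 1.318e-02, 6.592e-03]  ψ = [2, 2, 2]  (obs o_1=4)
t=2: δ = [6.180e-04, 1.648e-03, 3.296e-03]  ψ = [1, 0, 0]  (obs o_2=3)
t=3: δ = [1.030e-04, 3.090e-04, 4.635e-04]  ψ = [2, 2, 2]  (obs o_3=3)
backtrack: best end state = 2; path = [2, 0, 2, 2]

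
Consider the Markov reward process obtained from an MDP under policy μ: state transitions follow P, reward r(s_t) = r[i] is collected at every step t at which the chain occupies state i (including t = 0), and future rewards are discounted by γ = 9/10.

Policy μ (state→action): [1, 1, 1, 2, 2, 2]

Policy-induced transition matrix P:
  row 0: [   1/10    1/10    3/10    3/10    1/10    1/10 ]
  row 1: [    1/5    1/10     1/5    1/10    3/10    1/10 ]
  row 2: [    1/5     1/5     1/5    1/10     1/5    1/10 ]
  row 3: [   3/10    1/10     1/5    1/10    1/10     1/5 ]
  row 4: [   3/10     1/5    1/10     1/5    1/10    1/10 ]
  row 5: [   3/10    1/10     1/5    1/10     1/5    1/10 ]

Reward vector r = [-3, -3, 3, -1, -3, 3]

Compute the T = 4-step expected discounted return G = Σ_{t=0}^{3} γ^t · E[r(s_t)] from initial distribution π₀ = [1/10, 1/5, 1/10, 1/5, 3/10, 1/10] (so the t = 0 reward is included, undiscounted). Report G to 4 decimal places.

G = -3.3400

t=0: π = [0.1000, 0.2000, 0.1000, 0.2000, 0.3000, 0.1000], E[r] = -1.4000, γ^t·E[r] = -1.400000, running G = -1.400000
t=1: π = [0.2500, 0.1400, 0.1800, 0.1500, 0.1600, 0.1200], E[r] = -0.9000, γ^t·E[r] = -0.810000, running G = -2.210000
t=2: π = [0.2180, 0.1340, 0.2090, 0.1660, 0.1580, 0.1150], E[r] = -0.7240, γ^t·E[r] = -0.586440, running G = -2.796440
t=3: π = [0.2221, 0.1367, 0.2060, 0.1594, 0.1592, 0.1166], E[r] = -0.7456, γ^t·E[r] = -0.543542, running G = -3.339982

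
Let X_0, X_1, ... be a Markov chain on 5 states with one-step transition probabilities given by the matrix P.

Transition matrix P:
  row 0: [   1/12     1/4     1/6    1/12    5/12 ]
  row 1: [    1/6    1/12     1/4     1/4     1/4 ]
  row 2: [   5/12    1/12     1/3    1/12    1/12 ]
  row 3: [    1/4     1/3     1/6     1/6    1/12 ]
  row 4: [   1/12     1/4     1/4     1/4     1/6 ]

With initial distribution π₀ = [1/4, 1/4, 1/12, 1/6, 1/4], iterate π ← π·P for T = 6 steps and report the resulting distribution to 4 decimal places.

t=0: π = [0.2500, 0.2500, 0.0833, 0.1667, 0.2500]
t=1: π = [0.1597, 0.2083, 0.2222, 0.1806, 0.2292]
t=2: π = [0.2049, 0.1933, 0.2402, 0.1713, 0.1904]
t=3: π = [0.2080, 0.1920, 0.2387, 0.1616, 0.1997]
t=4: π = [0.2058, 0.1917, 0.2391, 0.1621, 0.2013]
t=5: π = [0.2060, 0.1917, 0.2393, 0.1623, 0.2007]
t=6: π = [0.2061, 0.1917, 0.2392, 0.1623, 0.2007]

π = [0.2061, 0.1917, 0.2392, 0.1623, 0.2007]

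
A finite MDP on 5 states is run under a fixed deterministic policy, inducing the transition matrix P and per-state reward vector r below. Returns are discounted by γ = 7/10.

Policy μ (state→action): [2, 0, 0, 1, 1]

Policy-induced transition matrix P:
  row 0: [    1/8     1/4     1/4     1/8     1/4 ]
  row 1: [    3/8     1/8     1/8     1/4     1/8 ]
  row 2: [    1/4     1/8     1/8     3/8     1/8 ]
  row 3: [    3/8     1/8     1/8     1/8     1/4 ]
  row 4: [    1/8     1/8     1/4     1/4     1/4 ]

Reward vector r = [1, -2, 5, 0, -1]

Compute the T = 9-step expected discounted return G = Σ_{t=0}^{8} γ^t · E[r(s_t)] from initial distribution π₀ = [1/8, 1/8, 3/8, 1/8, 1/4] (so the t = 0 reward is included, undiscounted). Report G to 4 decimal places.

G = 2.8735

t=0: π = [0.1250, 0.1250, 0.3750, 0.1250, 0.2500], E[r] = 1.5000, γ^t·E[r] = 1.500000, running G = 1.500000
t=1: π = [0.2344, 0.1406, 0.1719, 0.2656, 0.1875], E[r] = 0.6250, γ^t·E[r] = 0.437500, running G = 1.937500
t=2: π = [0.2480, 0.1543, 0.1777, 0.2090, 0.2109], E[r] = 0.6172, γ^t·E[r] = 0.302422, running G = 2.239922
t=3: π = [0.2380, 0.1560, 0.1824, 0.2151, 0.2085], E[r] = 0.6294, γ^t·E[r] = 0.215882, running G = 2.455804
t=4: π = [0.2406, 0.1548, 0.1808, 0.2162, 0.2077], E[r] = 0.6274, γ^t·E[r] = 0.150649, running G = 2.606453
t=5: π = [0.2403, 0.1551, 0.1810, 0.2155, 0.2081], E[r] = 0.6273, γ^t·E[r] = 0.105431, running G = 2.711884
t=6: π = [0.2403, 0.1550, 0.1810, 0.2156, 0.2080], E[r] = 0.6274, γ^t·E[r] = 0.073818, running G = 2.785702
t=7: π = [0.2403, 0.1550, 0.1810, 0.2156, 0.2080], E[r] = 0.6274, γ^t·E[r] = 0.051670, running G = 2.837372
t=8: π = [0.2403, 0.1550, 0.1810, 0.2156, 0.2080], E[r] = 0.6274, γ^t·E[r] = 0.036169, running G = 2.873541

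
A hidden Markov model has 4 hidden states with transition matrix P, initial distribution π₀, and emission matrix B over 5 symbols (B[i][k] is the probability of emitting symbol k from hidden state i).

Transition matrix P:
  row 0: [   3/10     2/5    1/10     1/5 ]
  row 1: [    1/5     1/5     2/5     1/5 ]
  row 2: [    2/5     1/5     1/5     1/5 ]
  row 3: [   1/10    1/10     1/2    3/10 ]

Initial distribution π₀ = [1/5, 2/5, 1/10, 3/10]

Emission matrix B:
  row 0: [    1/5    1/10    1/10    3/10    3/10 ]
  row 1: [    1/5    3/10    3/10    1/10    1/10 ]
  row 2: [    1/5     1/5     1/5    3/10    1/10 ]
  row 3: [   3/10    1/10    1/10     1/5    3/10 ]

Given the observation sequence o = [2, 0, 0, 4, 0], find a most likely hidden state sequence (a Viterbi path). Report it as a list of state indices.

path = [1, 3, 2, 0, 1]

t=0: δ = [2.000e-02, 1.200e-01, 2.000e-02, 3.000e-02]  (obs o_0=2)
t=1: δ = [4.800e-03, 4.800e-03, 9.600e-03, 7.200e-03]  ψ = [1, 1, 1, 1]  (obs o_1=0)
t=2: δ = [7.680e-04, 3.840e-04, 7.200e-04, 6.480e-04]  ψ = [2, 0, 3, 3]  (obs o_2=0)
t=3: δ = [8.640e-05, 3.072e-05, 3.240e-05, 5.832e-05]  ψ = [2, 0, 3, 3]  (obs o_3=4)
t=4: δ = [5.184e-06, 6.912e-06, 5.832e-06, 5.249e-06]  ψ = [0, 0, 3, 3]  (obs o_4=0)
backtrack: best end state = 1; path = [1, 3, 2, 0, 1]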